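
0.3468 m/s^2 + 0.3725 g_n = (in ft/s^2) 0.3468 m/s^2 is already in m/s^2. 1 g_n = 9.80665 m/s^2, so 0.3725 g_n = 0.3725 * 9.80665 = 3.6529771 m/s^2. Sum: 0.3468 + 3.6529771 = 3.9997771 m/s^2. 1 ft/s^2 = 0.3048 m/s^2, so 3.9997771 m/s^2 = 3.9997771 / 0.3048 = 13.122628 ft/s^2 ≈ 13.12 ft/s^2 (4 s.f.). Final answer: 13.12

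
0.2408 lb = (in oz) 1 lb = 0.45359237 kg, so 0.2408 lb = 0.2408 * 0.45359237 = 0.10922504 kg. 1 oz = 0.028349523 kg, so 0.10922504 kg = 0.10922504 / 0.028349523 = 3.8528 oz ≈ 3.853 oz (4 s.f.). Final answer: 3.853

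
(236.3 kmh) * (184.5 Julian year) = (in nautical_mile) 2.064e+08. Check: 1 kmh = 0.27777778 m/s, so 236.3 kmh = 236.3 * 0.27777778 = 65.638889 m/s. 1 Julian year = 31557600 s, so 184.5 Julian year = 184.5 * 31557600 = 5.8223772e+09 s. Combine: 65.638889 m/s * 5.8223772e+09 s = 3.8217437e+11 m. 1 nautical_mile = 1852 m, so 3.8217437e+11 m = 3.8217437e+11 / 1852 = 2.0635765e+08 nautical_mile ≈ 2.064e+08 nautical_mile (4 s.f.).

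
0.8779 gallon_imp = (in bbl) 1 gallon_imp = 0.00454609 m^3, so 0.8779 gallon_imp = 0.8779 * 0.00454609 = 0.0039910124 m^3. 1 bbl = 0.15898729 m^3, so 0.0039910124 m^3 = 0.0039910124 / 0.15898729 = 0.025102713 bbl ≈ 0.0251 bbl (4 s.f.). Final answer: 0.0251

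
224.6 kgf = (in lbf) 1 kgf = 9.80665 N, so 224.6 kgf = 224.6 * 9.80665 = 2202.5736 N. 1 lbf = 4.4482216 N, so 2202.5736 N = 2202.5736 / 4.4482216 = 495.15824 lbf ≈ 495.2 lbf (4 s.f.). Final answer: 495.2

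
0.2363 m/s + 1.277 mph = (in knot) 0.2363 m/s is already in m/s. 1 mph = 0.44704 m/s, so 1.277 mph = 1.277 * 0.44704 = 0.57087008 m/s. Sum: 0.2363 + 0.57087008 = 0.80717008 m/s. 1 knot = 0.51444444 m/s, so 0.80717008 m/s = 0.80717008 / 0.51444444 = 1.5690131 knot ≈ 1.569 knot (4 s.f.). Final answer: 1.569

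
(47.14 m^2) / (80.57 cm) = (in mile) 47.14 m^2 is already in m^2. 1 cm = 0.01 m, so 80.57 cm = 80.57 * 0.01 = 0.8057 m. Combine: 47.14 m^2 / 0.8057 m = 58.50813 m. 1 mile = 1609.344 m, so 58.50813 m = 58.50813 / 1609.344 = 0.036355266 mile ≈ 0.03636 mile (4 s.f.). Final answer: 0.03636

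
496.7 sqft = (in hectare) 0.004614. Check: 1 sqft = 0.09290304 m^2, so 496.7 sqft = 496.7 * 0.09290304 = 46.14494 m^2. 1 hectare = 10000 m^2, so 46.14494 m^2 = 46.14494 / 10000 = 0.004614494 hectare ≈ 0.004614 hectare (4 s.f.).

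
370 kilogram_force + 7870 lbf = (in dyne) 3.864e+09. Check: 1 kilogram_force = 9.80665 N, so 370 kilogram_force = 370 * 9.80665 = 3628.4605 N. 1 lbf = 4.4482216 N, so 7870 lbf = 7870 * 4.4482216 = 35007.504 N. Sum: 3628.4605 + 35007.504 = 38635.965 N. 1 dyne = 1e-05 N, so 38635.965 N = 38635.965 / 1e-05 = 3.8635965e+09 dyne ≈ 3.864e+09 dyne (4 s.f.).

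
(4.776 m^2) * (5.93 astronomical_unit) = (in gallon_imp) 4.776 m^2 is already in m^2. 1 astronomical_unit = 1.4959787e+11 m, so 5.93 astronomical_unit = 5.93 * 1.4959787e+11 = 8.8711537e+11 m. Combine: 4.776 m^2 * 8.8711537e+11 m = 4.236863e+12 m^3. 1 gallon_imp = 0.00454609 m^3, so 4.236863e+12 m^3 = 4.236863e+12 / 0.00454609 = 9.3197957e+14 gallon_imp ≈ 9.32e+14 gallon_imp (4 s.f.). Final answer: 9.32e+14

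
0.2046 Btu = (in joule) 215.9. Check: 1 Btu = 1055.0559 J, so 0.2046 Btu = 0.2046 * 1055.0559 = 215.86443 J. 215.86443 J = 215.86443 joule ≈ 215.9 joule (4 s.f.).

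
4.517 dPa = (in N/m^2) 0.4517. Check: 1 dPa = 0.1 Pa, so 4.517 dPa = 4.517 * 0.1 = 0.4517 Pa. 0.4517 Pa = 0.4517 N/m^2.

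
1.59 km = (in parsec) 5.153e-14. Check: 1 km = 1000 m, so 1.59 km = 1.59 * 1000 = 1590 m. 1 parsec = 3.0856776e+16 m, so 1590 m = 1590 / 3.0856776e+16 = 5.1528391e-14 parsec ≈ 5.153e-14 parsec (4 s.f.).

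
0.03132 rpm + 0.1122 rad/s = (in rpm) 1 rpm = 0.10471976 rad/s, so 0.03132 rpm = 0.03132 * 0.10471976 = 0.0032798227 rad/s. 0.1122 rad/s is already in rad/s. Sum: 0.0032798227 + 0.1122 = 0.11547982 rad/s. 1 rpm = 0.10471976 rad/s, so 0.11547982 rad/s = 0.11547982 / 0.10471976 = 1.1027511 rpm ≈ 1.103 rpm (4 s.f.). Final answer: 1.103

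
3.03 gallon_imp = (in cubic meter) 0.01377. Check: 1 gallon_imp = 0.00454609 m^3, so 3.03 gallon_imp = 3.03 * 0.00454609 = 0.013774653 m^3. 0.013774653 m^3 = 0.013774653 cubic meter ≈ 0.01377 cubic meter (4 s.f.).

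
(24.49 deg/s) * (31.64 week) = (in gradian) 1 deg/s = 0.017453293 rad/s, so 24.49 deg/s = 24.49 * 0.017453293 = 0.42743113 rad/s. 1 week = 604800 s, so 31.64 week = 31.64 * 604800 = 19135872 s. Combine: 0.42743113 rad/s * 19135872 s = 8179267.5 rad. 1 gradian = 0.015707963 rad, so 8179267.5 rad = 8179267.5 / 0.015707963 = 5.2070834e+08 gradian ≈ 5.207e+08 gradian (4 s.f.). Final answer: 5.207e+08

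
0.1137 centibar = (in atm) 1 centibar = 1000 Pa, so 0.1137 centibar = 0.1137 * 1000 = 113.7 Pa. 1 atm = 101325 Pa, so 113.7 Pa = 113.7 / 101325 = 0.0011221318 atm ≈ 0.001122 atm (4 s.f.). Final answer: 0.001122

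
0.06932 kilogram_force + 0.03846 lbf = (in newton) 0.8509. Check: 1 kilogram_force = 9.80665 N, so 0.06932 kilogram_force = 0.06932 * 9.80665 = 0.67979698 N. 1 lbf = 4.4482216 N, so 0.03846 lbf = 0.03846 * 4.4482216 = 0.1710786 N. Sum: 0.67979698 + 0.1710786 = 0.85087558 N. 0.85087558 N = 0.85087558 newton ≈ 0.8509 newton (4 s.f.).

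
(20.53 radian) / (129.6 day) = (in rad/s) 20.53 radian = 20.53 rad. 1 day = 86400 s, so 129.6 day = 129.6 * 86400 = 11197440 s. Combine: 20.53 rad / 11197440 s = 1.8334548e-06 rad/s. Result: 1.8334548e-06 rad/s ≈ 1.833e-06 rad/s (4 s.f.). Final answer: 1.833e-06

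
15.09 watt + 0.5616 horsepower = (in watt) 433.9. Check: 15.09 watt = 15.09 W. 1 horsepower = 745.69987 W, so 0.5616 horsepower = 0.5616 * 745.69987 = 418.78505 W. Sum: 15.09 + 418.78505 = 433.87505 W. 433.87505 W = 433.87505 watt ≈ 433.9 watt (4 s.f.).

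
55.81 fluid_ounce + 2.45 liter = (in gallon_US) 1.083. Check: 1 fluid_ounce = 2.957353e-05 m^3, so 55.81 fluid_ounce = 55.81 * 2.957353e-05 = 0.0016504987 m^3. 1 liter = 0.001 m^3, so 2.45 liter = 2.45 * 0.001 = 0.00245 m^3. Sum: 0.0016504987 + 0.00245 = 0.0041004987 m^3. 1 gallon_US = 0.0037854118 m^3, so 0.0041004987 m^3 = 0.0041004987 / 0.0037854118 = 1.0832372 gallon_US ≈ 1.083 gallon_US (4 s.f.).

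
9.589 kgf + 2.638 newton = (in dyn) 1 kgf = 9.80665 N, so 9.589 kgf = 9.589 * 9.80665 = 94.035967 N. 2.638 newton = 2.638 N. Sum: 94.035967 + 2.638 = 96.673967 N. 1 dyn = 1e-05 N, so 96.673967 N = 96.673967 / 1e-05 = 9667396.7 dyn ≈ 9.667e+06 dyn (4 s.f.). Final answer: 9.667e+06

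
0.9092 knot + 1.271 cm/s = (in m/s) 1 knot = 0.51444444 m/s, so 0.9092 knot = 0.9092 * 0.51444444 = 0.46773289 m/s. 1 cm/s = 0.01 m/s, so 1.271 cm/s = 1.271 * 0.01 = 0.01271 m/s. Sum: 0.46773289 + 0.01271 = 0.48044289 m/s. Result: 0.48044289 m/s ≈ 0.4804 m/s (4 s.f.). Final answer: 0.4804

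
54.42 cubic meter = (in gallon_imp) 54.42 cubic meter = 54.42 m^3. 1 gallon_imp = 0.00454609 m^3, so 54.42 m^3 = 54.42 / 0.00454609 = 11970.726 gallon_imp ≈ 1.197e+04 gallon_imp (4 s.f.). Final answer: 1.197e+04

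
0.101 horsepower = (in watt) 75.32. Check: 1 horsepower = 745.69987 W, so 0.101 horsepower = 0.101 * 745.69987 = 75.315687 W. 75.315687 W = 75.315687 watt ≈ 75.32 watt (4 s.f.).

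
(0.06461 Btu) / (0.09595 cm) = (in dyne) 7.104e+09. Check: 1 Btu = 1055.0559 J, so 0.06461 Btu = 0.06461 * 1055.0559 = 68.167159 J. 1 cm = 0.01 m, so 0.09595 cm = 0.09595 * 0.01 = 0.0009595 m. Combine: 68.167159 J / 0.0009595 m = 71044.459 N. 1 dyne = 1e-05 N, so 71044.459 N = 71044.459 / 1e-05 = 7.1044459e+09 dyne ≈ 7.104e+09 dyne (4 s.f.).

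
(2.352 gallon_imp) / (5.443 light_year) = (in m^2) 1 gallon_imp = 0.00454609 m^3, so 2.352 gallon_imp = 2.352 * 0.00454609 = 0.010692404 m^3. 1 light_year = 9.4607305e+15 m, so 5.443 light_year = 5.443 * 9.4607305e+15 = 5.1494756e+16 m. Combine: 0.010692404 m^3 / 5.1494756e+16 m = 2.0764063e-19 m^2. Result: 2.0764063e-19 m^2 ≈ 2.076e-19 m^2 (4 s.f.). Final answer: 2.076e-19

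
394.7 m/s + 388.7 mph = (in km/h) 2046. Check: 394.7 m/s is already in m/s. 1 mph = 0.44704 m/s, so 388.7 mph = 388.7 * 0.44704 = 173.76445 m/s. Sum: 394.7 + 173.76445 = 568.46445 m/s. 1 km/h = 0.27777778 m/s, so 568.46445 m/s = 568.46445 / 0.27777778 = 2046.472 km/h ≈ 2046 km/h (4 s.f.).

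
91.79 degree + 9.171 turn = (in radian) 1 degree = 0.017453293 rad, so 91.79 degree = 91.79 * 0.017453293 = 1.6020377 rad. 1 turn = 6.2831853 rad, so 9.171 turn = 9.171 * 6.2831853 = 57.623092 rad. Sum: 1.6020377 + 57.623092 = 59.22513 rad. 59.22513 rad = 59.22513 radian ≈ 59.23 radian (4 s.f.). Final answer: 59.23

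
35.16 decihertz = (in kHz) 1 decihertz = 0.1 Hz, so 35.16 decihertz = 35.16 * 0.1 = 3.516 Hz. 1 kHz = 1000 Hz, so 3.516 Hz = 3.516 / 1000 = 0.003516 kHz. Final answer: 0.003516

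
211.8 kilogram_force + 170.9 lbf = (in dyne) 1 kilogram_force = 9.80665 N, so 211.8 kilogram_force = 211.8 * 9.80665 = 2077.0485 N. 1 lbf = 4.4482216 N, so 170.9 lbf = 170.9 * 4.4482216 = 760.20107 N. Sum: 2077.0485 + 760.20107 = 2837.2495 N. 1 dyne = 1e-05 N, so 2837.2495 N = 2837.2495 / 1e-05 = 2.8372495e+08 dyne ≈ 2.837e+08 dyne (4 s.f.). Final answer: 2.837e+08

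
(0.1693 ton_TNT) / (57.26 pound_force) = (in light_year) 1 ton_TNT = 4.184e+09 J, so 0.1693 ton_TNT = 0.1693 * 4.184e+09 = 7.083512e+08 J. 1 pound_force = 4.4482216 N, so 57.26 pound_force = 57.26 * 4.4482216 = 254.70517 N. Combine: 7.083512e+08 J / 254.70517 N = 2781063.3 m. 1 light_year = 9.4607305e+15 m, so 2781063.3 m = 2781063.3 / 9.4607305e+15 = 2.9395862e-10 light_year ≈ 2.94e-10 light_year (4 s.f.). Final answer: 2.94e-10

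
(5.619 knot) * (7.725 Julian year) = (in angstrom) 7.047e+18. Check: 1 knot = 0.51444444 m/s, so 5.619 knot = 5.619 * 0.51444444 = 2.8906633 m/s. 1 Julian year = 31557600 s, so 7.725 Julian year = 7.725 * 31557600 = 2.4378246e+08 s. Combine: 2.8906633 m/s * 2.4378246e+08 s = 7.0469302e+08 m. 1 angstrom = 1e-10 m, so 7.0469302e+08 m = 7.0469302e+08 / 1e-10 = 7.0469302e+18 angstrom ≈ 7.047e+18 angstrom (4 s.f.).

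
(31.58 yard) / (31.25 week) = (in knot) 2.97e-06. Check: 1 yard = 0.9144 m, so 31.58 yard = 31.58 * 0.9144 = 28.876752 m. 1 week = 604800 s, so 31.25 week = 31.25 * 604800 = 18900000 s. Combine: 28.876752 m / 18900000 s = 1.5278705e-06 m/s. 1 knot = 0.51444444 m/s, so 1.5278705e-06 m/s = 1.5278705e-06 / 0.51444444 = 2.9699426e-06 knot ≈ 2.97e-06 knot (4 s.f.).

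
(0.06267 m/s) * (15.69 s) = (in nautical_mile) 0.0005309. Check: 0.06267 m/s is already in m/s. 15.69 s is already in s. Combine: 0.06267 m/s * 15.69 s = 0.9832923 m. 1 nautical_mile = 1852 m, so 0.9832923 m = 0.9832923 / 1852 = 0.00053093537 nautical_mile ≈ 0.0005309 nautical_mile (4 s.f.).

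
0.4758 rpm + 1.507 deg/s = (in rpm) 0.727. Check: 1 rpm = 0.10471976 rad/s, so 0.4758 rpm = 0.4758 * 0.10471976 = 0.049825659 rad/s. 1 deg/s = 0.017453293 rad/s, so 1.507 deg/s = 1.507 * 0.017453293 = 0.026302112 rad/s. Sum: 0.049825659 + 0.026302112 = 0.076127771 rad/s. 1 rpm = 0.10471976 rad/s, so 0.076127771 rad/s = 0.076127771 / 0.10471976 = 0.72696667 rpm ≈ 0.727 rpm (4 s.f.).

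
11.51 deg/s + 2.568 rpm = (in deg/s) 26.92. Check: 1 deg/s = 0.017453293 rad/s, so 11.51 deg/s = 11.51 * 0.017453293 = 0.2008874 rad/s. 1 rpm = 0.10471976 rad/s, so 2.568 rpm = 2.568 * 0.10471976 = 0.26892033 rad/s. Sum: 0.2008874 + 0.26892033 = 0.46980773 rad/s. 1 deg/s = 0.017453293 rad/s, so 0.46980773 rad/s = 0.46980773 / 0.017453293 = 26.918 deg/s ≈ 26.92 deg/s (4 s.f.).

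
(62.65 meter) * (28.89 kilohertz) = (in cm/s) 62.65 meter = 62.65 m. 1 kilohertz = 1000 Hz, so 28.89 kilohertz = 28.89 * 1000 = 28890 Hz. Combine: 62.65 m * 28890 Hz = 1809958.5 m/s. 1 cm/s = 0.01 m/s, so 1809958.5 m/s = 1809958.5 / 0.01 = 1.8099585e+08 cm/s ≈ 1.81e+08 cm/s (4 s.f.). Final answer: 1.81e+08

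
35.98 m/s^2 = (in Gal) 3598. Check: 1 Gal = 0.01 m/s^2, so 35.98 m/s^2 = 35.98 / 0.01 = 3598 Gal.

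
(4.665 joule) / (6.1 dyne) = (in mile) 47.52. Check: 4.665 joule = 4.665 J. 1 dyne = 1e-05 N, so 6.1 dyne = 6.1 * 1e-05 = 6.1e-05 N. Combine: 4.665 J / 6.1e-05 N = 76475.41 m. 1 mile = 1609.344 m, so 76475.41 m = 76475.41 / 1609.344 = 47.519617 mile ≈ 47.52 mile (4 s.f.).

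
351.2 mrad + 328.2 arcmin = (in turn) 0.07109. Check: 1 mrad = 0.001 rad, so 351.2 mrad = 351.2 * 0.001 = 0.3512 rad. 1 arcmin = 0.00029088821 rad, so 328.2 arcmin = 328.2 * 0.00029088821 = 0.09546951 rad. Sum: 0.3512 + 0.09546951 = 0.44666951 rad. 1 turn = 6.2831853 rad, so 0.44666951 rad = 0.44666951 / 6.2831853 = 0.07108966 turn ≈ 0.07109 turn (4 s.f.).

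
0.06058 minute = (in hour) 1 minute = 60 s, so 0.06058 minute = 0.06058 * 60 = 3.6348 s. 1 hour = 3600 s, so 3.6348 s = 3.6348 / 3600 = 0.0010096667 hour ≈ 0.00101 hour (4 s.f.). Final answer: 0.00101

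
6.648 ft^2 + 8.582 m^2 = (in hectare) 1 ft^2 = 0.09290304 m^2, so 6.648 ft^2 = 6.648 * 0.09290304 = 0.61761941 m^2. 8.582 m^2 is already in m^2. Sum: 0.61761941 + 8.582 = 9.1996194 m^2. 1 hectare = 10000 m^2, so 9.1996194 m^2 = 9.1996194 / 10000 = 0.00091996194 hectare ≈ 0.00092 hectare (4 s.f.). Final answer: 0.00092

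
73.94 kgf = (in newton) 1 kgf = 9.80665 N, so 73.94 kgf = 73.94 * 9.80665 = 725.1037 N. 725.1037 N = 725.1037 newton ≈ 725.1 newton (4 s.f.). Final answer: 725.1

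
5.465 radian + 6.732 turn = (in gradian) 5.465 radian = 5.465 rad. 1 turn = 6.2831853 rad, so 6.732 turn = 6.732 * 6.2831853 = 42.298403 rad. Sum: 5.465 + 42.298403 = 47.763403 rad. 1 gradian = 0.015707963 rad, so 47.763403 rad = 47.763403 / 0.015707963 = 3040.7127 gradian ≈ 3041 gradian (4 s.f.). Final answer: 3041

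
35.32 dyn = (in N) 0.0003532. Check: 1 dyn = 1e-05 N, so 35.32 dyn = 35.32 * 1e-05 = 0.0003532 N. Result: 0.0003532 N.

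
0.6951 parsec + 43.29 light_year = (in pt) 1.222e+21. Check: 1 parsec = 3.0856776e+16 m, so 0.6951 parsec = 0.6951 * 3.0856776e+16 = 2.1448545e+16 m. 1 light_year = 9.4607305e+15 m, so 43.29 light_year = 43.29 * 9.4607305e+15 = 4.0955502e+17 m. Sum: 2.1448545e+16 + 4.0955502e+17 = 4.3100357e+17 m. 1 pt = 0.00035277778 m, so 4.3100357e+17 m = 4.3100357e+17 / 0.00035277778 = 1.2217424e+21 pt ≈ 1.222e+21 pt (4 s.f.).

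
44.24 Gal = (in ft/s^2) 1.451. Check: 1 Gal = 0.01 m/s^2, so 44.24 Gal = 44.24 * 0.01 = 0.4424 m/s^2. 1 ft/s^2 = 0.3048 m/s^2, so 0.4424 m/s^2 = 0.4424 / 0.3048 = 1.4514436 ft/s^2 ≈ 1.451 ft/s^2 (4 s.f.).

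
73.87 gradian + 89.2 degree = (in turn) 1 gradian = 0.015707963 rad, so 73.87 gradian = 73.87 * 0.015707963 = 1.1603472 rad. 1 degree = 0.017453293 rad, so 89.2 degree = 89.2 * 0.017453293 = 1.5568337 rad. Sum: 1.1603472 + 1.5568337 = 2.7171809 rad. 1 turn = 6.2831853 rad, so 2.7171809 rad = 2.7171809 / 6.2831853 = 0.43245278 turn ≈ 0.4325 turn (4 s.f.). Final answer: 0.4325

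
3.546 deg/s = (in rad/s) 1 deg/s = 0.017453293 rad/s, so 3.546 deg/s = 3.546 * 0.017453293 = 0.061889375 rad/s. Result: 0.061889375 rad/s ≈ 0.06189 rad/s (4 s.f.). Final answer: 0.06189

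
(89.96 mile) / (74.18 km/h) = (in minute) 1 mile = 1609.344 m, so 89.96 mile = 89.96 * 1609.344 = 144776.59 m. 1 km/h = 0.27777778 m/s, so 74.18 km/h = 74.18 * 0.27777778 = 20.605556 m/s. Combine: 144776.59 m / 20.605556 m/s = 7026.0948 s. 1 minute = 60 s, so 7026.0948 s = 7026.0948 / 60 = 117.10158 minute ≈ 117.1 minute (4 s.f.). Final answer: 117.1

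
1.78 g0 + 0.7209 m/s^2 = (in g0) 1.854. Check: 1 g0 = 9.80665 m/s^2, so 1.78 g0 = 1.78 * 9.80665 = 17.455837 m/s^2. 0.7209 m/s^2 is already in m/s^2. Sum: 17.455837 + 0.7209 = 18.176737 m/s^2. 1 g0 = 9.80665 m/s^2, so 18.176737 m/s^2 = 18.176737 / 9.80665 = 1.8535113 g0 ≈ 1.854 g0 (4 s.f.).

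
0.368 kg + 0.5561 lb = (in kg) 0.6202. Check: 0.368 kg is already in kg. 1 lb = 0.45359237 kg, so 0.5561 lb = 0.5561 * 0.45359237 = 0.25224272 kg. Sum: 0.368 + 0.25224272 = 0.62024272 kg. Result: 0.62024272 kg ≈ 0.6202 kg (4 s.f.).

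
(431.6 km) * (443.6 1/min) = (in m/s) 3.191e+06. Check: 1 km = 1000 m, so 431.6 km = 431.6 * 1000 = 431600 m. 1 1/min = 0.016666667 Hz, so 443.6 1/min = 443.6 * 0.016666667 = 7.3933333 Hz. Combine: 431600 m * 7.3933333 Hz = 3190962.7 m/s. Result: 3190962.7 m/s ≈ 3.191e+06 m/s (4 s.f.).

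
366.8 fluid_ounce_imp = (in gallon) 1 fluid_ounce_imp = 2.8413063e-05 m^3, so 366.8 fluid_ounce_imp = 366.8 * 2.8413063e-05 = 0.010421911 m^3. 1 gallon = 0.0037854118 m^3, so 0.010421911 m^3 = 0.010421911 / 0.0037854118 = 2.7531777 gallon ≈ 2.753 gallon (4 s.f.). Final answer: 2.753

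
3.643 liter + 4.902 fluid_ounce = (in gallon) 1.001. Check: 1 liter = 0.001 m^3, so 3.643 liter = 3.643 * 0.001 = 0.003643 m^3. 1 fluid_ounce = 2.957353e-05 m^3, so 4.902 fluid_ounce = 4.902 * 2.957353e-05 = 0.00014496944 m^3. Sum: 0.003643 + 0.00014496944 = 0.0037879694 m^3. 1 gallon = 0.0037854118 m^3, so 0.0037879694 m^3 = 0.0037879694 / 0.0037854118 = 1.0006757 gallon ≈ 1.001 gallon (4 s.f.).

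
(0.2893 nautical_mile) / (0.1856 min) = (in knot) 93.52. Check: 1 nautical_mile = 1852 m, so 0.2893 nautical_mile = 0.2893 * 1852 = 535.7836 m. 1 min = 60 s, so 0.1856 min = 0.1856 * 60 = 11.136 s. Combine: 535.7836 m / 11.136 s = 48.112751 m/s. 1 knot = 0.51444444 m/s, so 48.112751 m/s = 48.112751 / 0.51444444 = 93.523707 knot ≈ 93.52 knot (4 s.f.).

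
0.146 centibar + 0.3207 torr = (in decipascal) 1 centibar = 1000 Pa, so 0.146 centibar = 0.146 * 1000 = 146 Pa. 1 torr = 133.32237 Pa, so 0.3207 torr = 0.3207 * 133.32237 = 42.756484 Pa. Sum: 146 + 42.756484 = 188.75648 Pa. 1 decipascal = 0.1 Pa, so 188.75648 Pa = 188.75648 / 0.1 = 1887.5648 decipascal ≈ 1888 decipascal (4 s.f.). Final answer: 1888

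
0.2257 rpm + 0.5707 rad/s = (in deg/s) 34.05. Check: 1 rpm = 0.10471976 rad/s, so 0.2257 rpm = 0.2257 * 0.10471976 = 0.023635249 rad/s. 0.5707 rad/s is already in rad/s. Sum: 0.023635249 + 0.5707 = 0.59433525 rad/s. 1 deg/s = 0.017453293 rad/s, so 0.59433525 rad/s = 0.59433525 / 0.017453293 = 34.052901 deg/s ≈ 34.05 deg/s (4 s.f.).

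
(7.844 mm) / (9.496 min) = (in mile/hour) 1 mm = 0.001 m, so 7.844 mm = 7.844 * 0.001 = 0.007844 m. 1 min = 60 s, so 9.496 min = 9.496 * 60 = 569.76 s. Combine: 0.007844 m / 569.76 s = 1.37672e-05 m/s. 1 mile/hour = 0.44704 m/s, so 1.37672e-05 m/s = 1.37672e-05 / 0.44704 = 3.079635e-05 mile/hour ≈ 3.08e-05 mile/hour (4 s.f.). Final answer: 3.08e-05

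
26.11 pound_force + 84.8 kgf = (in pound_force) 213.1. Check: 1 pound_force = 4.4482216 N, so 26.11 pound_force = 26.11 * 4.4482216 = 116.14307 N. 1 kgf = 9.80665 N, so 84.8 kgf = 84.8 * 9.80665 = 831.60392 N. Sum: 116.14307 + 831.60392 = 947.74699 N. 1 pound_force = 4.4482216 N, so 947.74699 N = 947.74699 / 4.4482216 = 213.062 pound_force ≈ 213.1 pound_force (4 s.f.).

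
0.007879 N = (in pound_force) 1 pound_force = 4.4482216 N, so 0.007879 N = 0.007879 / 4.4482216 = 0.0017712697 pound_force ≈ 0.001771 pound_force (4 s.f.). Final answer: 0.001771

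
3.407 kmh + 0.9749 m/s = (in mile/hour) 1 kmh = 0.27777778 m/s, so 3.407 kmh = 3.407 * 0.27777778 = 0.94638889 m/s. 0.9749 m/s is already in m/s. Sum: 0.94638889 + 0.9749 = 1.9212889 m/s. 1 mile/hour = 0.44704 m/s, so 1.9212889 m/s = 1.9212889 / 0.44704 = 4.2978008 mile/hour ≈ 4.298 mile/hour (4 s.f.). Final answer: 4.298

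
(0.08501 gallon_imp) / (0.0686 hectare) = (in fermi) 5.634e+08. Check: 1 gallon_imp = 0.00454609 m^3, so 0.08501 gallon_imp = 0.08501 * 0.00454609 = 0.00038646311 m^3. 1 hectare = 10000 m^2, so 0.0686 hectare = 0.0686 * 10000 = 686 m^2. Combine: 0.00038646311 m^3 / 686 m^2 = 5.633573e-07 m. 1 fermi = 1e-15 m, so 5.633573e-07 m = 5.633573e-07 / 1e-15 = 5.633573e+08 fermi ≈ 5.634e+08 fermi (4 s.f.).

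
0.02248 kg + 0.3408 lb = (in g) 177.1. Check: 0.02248 kg is already in kg. 1 lb = 0.45359237 kg, so 0.3408 lb = 0.3408 * 0.45359237 = 0.15458428 kg. Sum: 0.02248 + 0.15458428 = 0.17706428 kg. 1 g = 0.001 kg, so 0.17706428 kg = 0.17706428 / 0.001 = 177.06428 g ≈ 177.1 g (4 s.f.).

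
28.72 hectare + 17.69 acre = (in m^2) 3.588e+05. Check: 1 hectare = 10000 m^2, so 28.72 hectare = 28.72 * 10000 = 287200 m^2. 1 acre = 4046.8564 m^2, so 17.69 acre = 17.69 * 4046.8564 = 71588.89 m^2. Sum: 287200 + 71588.89 = 358788.89 m^2. Result: 358788.89 m^2 ≈ 3.588e+05 m^2 (4 s.f.).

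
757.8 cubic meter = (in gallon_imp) 1.667e+05. Check: 757.8 cubic meter = 757.8 m^3. 1 gallon_imp = 0.00454609 m^3, so 757.8 m^3 = 757.8 / 0.00454609 = 166692.7 gallon_imp ≈ 1.667e+05 gallon_imp (4 s.f.).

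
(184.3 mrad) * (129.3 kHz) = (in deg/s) 1.365e+06. Check: 1 mrad = 0.001 rad, so 184.3 mrad = 184.3 * 0.001 = 0.1843 rad. 1 kHz = 1000 Hz, so 129.3 kHz = 129.3 * 1000 = 129300 Hz. Combine: 0.1843 rad * 129300 Hz = 23829.99 rad/s. 1 deg/s = 0.017453293 rad/s, so 23829.99 rad/s = 23829.99 / 0.017453293 = 1365357.9 deg/s ≈ 1.365e+06 deg/s (4 s.f.).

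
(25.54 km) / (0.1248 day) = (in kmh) 1 km = 1000 m, so 25.54 km = 25.54 * 1000 = 25540 m. 1 day = 86400 s, so 0.1248 day = 0.1248 * 86400 = 10782.72 s. Combine: 25540 m / 10782.72 s = 2.3686046 m/s. 1 kmh = 0.27777778 m/s, so 2.3686046 m/s = 2.3686046 / 0.27777778 = 8.5269765 kmh ≈ 8.527 kmh (4 s.f.). Final answer: 8.527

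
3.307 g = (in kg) 0.003307. Check: 1 g = 0.001 kg, so 3.307 g = 3.307 * 0.001 = 0.003307 kg. Result: 0.003307 kg.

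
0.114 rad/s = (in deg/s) 6.532. Check: 1 deg/s = 0.017453293 rad/s, so 0.114 rad/s = 0.114 / 0.017453293 = 6.5317189 deg/s ≈ 6.532 deg/s (4 s.f.).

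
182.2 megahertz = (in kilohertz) 1.822e+05. Check: 1 megahertz = 1000000 Hz, so 182.2 megahertz = 182.2 * 1000000 = 1.822e+08 Hz. 1 kilohertz = 1000 Hz, so 1.822e+08 Hz = 1.822e+08 / 1000 = 182200 kilohertz ≈ 1.822e+05 kilohertz (4 s.f.).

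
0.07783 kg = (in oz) 1 oz = 0.028349523 kg, so 0.07783 kg = 0.07783 / 0.028349523 = 2.7453725 oz ≈ 2.745 oz (4 s.f.). Final answer: 2.745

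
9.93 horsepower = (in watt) 7405. Check: 1 horsepower = 745.69987 W, so 9.93 horsepower = 9.93 * 745.69987 = 7404.7997 W. 7404.7997 W = 7404.7997 watt ≈ 7405 watt (4 s.f.).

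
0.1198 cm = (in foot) 0.00393. Check: 1 cm = 0.01 m, so 0.1198 cm = 0.1198 * 0.01 = 0.001198 m. 1 foot = 0.3048 m, so 0.001198 m = 0.001198 / 0.3048 = 0.0039304462 foot ≈ 0.00393 foot (4 s.f.).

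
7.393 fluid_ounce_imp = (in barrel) 1 fluid_ounce_imp = 2.8413063e-05 m^3, so 7.393 fluid_ounce_imp = 7.393 * 2.8413063e-05 = 0.00021005777 m^3. 1 barrel = 0.15898729 m^3, so 0.00021005777 m^3 = 0.00021005777 / 0.15898729 = 0.0013212236 barrel ≈ 0.001321 barrel (4 s.f.). Final answer: 0.001321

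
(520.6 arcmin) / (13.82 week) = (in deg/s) 1.038e-06. Check: 1 arcmin = 0.00029088821 rad, so 520.6 arcmin = 520.6 * 0.00029088821 = 0.1514364 rad. 1 week = 604800 s, so 13.82 week = 13.82 * 604800 = 8358336 s. Combine: 0.1514364 rad / 8358336 s = 1.8118008e-08 rad/s. 1 deg/s = 0.017453293 rad/s, so 1.8118008e-08 rad/s = 1.8118008e-08 / 0.017453293 = 1.0380854e-06 deg/s ≈ 1.038e-06 deg/s (4 s.f.).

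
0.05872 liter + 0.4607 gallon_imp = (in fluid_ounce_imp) 75.78. Check: 1 liter = 0.001 m^3, so 0.05872 liter = 0.05872 * 0.001 = 5.872e-05 m^3. 1 gallon_imp = 0.00454609 m^3, so 0.4607 gallon_imp = 0.4607 * 0.00454609 = 0.0020943837 m^3. Sum: 5.872e-05 + 0.0020943837 = 0.0021531037 m^3. 1 fluid_ounce_imp = 2.8413063e-05 m^3, so 0.0021531037 m^3 = 0.0021531037 / 2.8413063e-05 = 75.778655 fluid_ounce_imp ≈ 75.78 fluid_ounce_imp (4 s.f.).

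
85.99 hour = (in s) 1 hour = 3600 s, so 85.99 hour = 85.99 * 3600 = 309564 s. Result: 309564 s ≈ 3.096e+05 s (4 s.f.). Final answer: 3.096e+05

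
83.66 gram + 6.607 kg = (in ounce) 236. Check: 1 gram = 0.001 kg, so 83.66 gram = 83.66 * 0.001 = 0.08366 kg. 6.607 kg is already in kg. Sum: 0.08366 + 6.607 = 6.69066 kg. 1 ounce = 0.028349523 kg, so 6.69066 kg = 6.69066 / 0.028349523 = 236.00609 ounce ≈ 236 ounce (4 s.f.).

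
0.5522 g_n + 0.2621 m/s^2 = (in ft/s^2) 1 g_n = 9.80665 m/s^2, so 0.5522 g_n = 0.5522 * 9.80665 = 5.4152321 m/s^2. 0.2621 m/s^2 is already in m/s^2. Sum: 5.4152321 + 0.2621 = 5.6773321 m/s^2. 1 ft/s^2 = 0.3048 m/s^2, so 5.6773321 m/s^2 = 5.6773321 / 0.3048 = 18.626418 ft/s^2 ≈ 18.63 ft/s^2 (4 s.f.). Final answer: 18.63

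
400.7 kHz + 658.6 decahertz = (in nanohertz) 1 kHz = 1000 Hz, so 400.7 kHz = 400.7 * 1000 = 400700 Hz. 1 decahertz = 10 Hz, so 658.6 decahertz = 658.6 * 10 = 6586 Hz. Sum: 400700 + 6586 = 407286 Hz. 1 nanohertz = 1e-09 Hz, so 407286 Hz = 407286 / 1e-09 = 4.07286e+14 nanohertz ≈ 4.073e+14 nanohertz (4 s.f.). Final answer: 4.073e+14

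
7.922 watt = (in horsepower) 7.922 watt = 7.922 W. 1 horsepower = 745.69987 W, so 7.922 W = 7.922 / 745.69987 = 0.010623577 horsepower ≈ 0.01062 horsepower (4 s.f.). Final answer: 0.01062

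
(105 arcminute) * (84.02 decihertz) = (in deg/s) 1 arcminute = 0.00029088821 rad, so 105 arcminute = 105 * 0.00029088821 = 0.030543262 rad. 1 decihertz = 0.1 Hz, so 84.02 decihertz = 84.02 * 0.1 = 8.402 Hz. Combine: 0.030543262 rad * 8.402 Hz = 0.25662449 rad/s. 1 deg/s = 0.017453293 rad/s, so 0.25662449 rad/s = 0.25662449 / 0.017453293 = 14.7035 deg/s ≈ 14.7 deg/s (4 s.f.). Final answer: 14.7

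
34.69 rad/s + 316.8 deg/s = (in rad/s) 34.69 rad/s is already in rad/s. 1 deg/s = 0.017453293 rad/s, so 316.8 deg/s = 316.8 * 0.017453293 = 5.5292031 rad/s. Sum: 34.69 + 5.5292031 = 40.219203 rad/s. Result: 40.219203 rad/s ≈ 40.22 rad/s (4 s.f.). Final answer: 40.22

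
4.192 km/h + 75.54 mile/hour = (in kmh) 1 km/h = 0.27777778 m/s, so 4.192 km/h = 4.192 * 0.27777778 = 1.1644444 m/s. 1 mile/hour = 0.44704 m/s, so 75.54 mile/hour = 75.54 * 0.44704 = 33.769402 m/s. Sum: 1.1644444 + 33.769402 = 34.933846 m/s. 1 kmh = 0.27777778 m/s, so 34.933846 m/s = 34.933846 / 0.27777778 = 125.76185 kmh ≈ 125.8 kmh (4 s.f.). Final answer: 125.8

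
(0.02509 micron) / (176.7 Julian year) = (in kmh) 1.62e-17. Check: 1 micron = 1e-06 m, so 0.02509 micron = 0.02509 * 1e-06 = 2.509e-08 m. 1 Julian year = 31557600 s, so 176.7 Julian year = 176.7 * 31557600 = 5.5762279e+09 s. Combine: 2.509e-08 m / 5.5762279e+09 s = 4.4994574e-18 m/s. 1 kmh = 0.27777778 m/s, so 4.4994574e-18 m/s = 4.4994574e-18 / 0.27777778 = 1.6198047e-17 kmh ≈ 1.62e-17 kmh (4 s.f.).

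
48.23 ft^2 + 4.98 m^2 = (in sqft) 1 ft^2 = 0.09290304 m^2, so 48.23 ft^2 = 48.23 * 0.09290304 = 4.4807136 m^2. 4.98 m^2 is already in m^2. Sum: 4.4807136 + 4.98 = 9.4607136 m^2. 1 sqft = 0.09290304 m^2, so 9.4607136 m^2 = 9.4607136 / 0.09290304 = 101.83427 sqft ≈ 101.8 sqft (4 s.f.). Final answer: 101.8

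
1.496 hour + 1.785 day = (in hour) 1 hour = 3600 s, so 1.496 hour = 1.496 * 3600 = 5385.6 s. 1 day = 86400 s, so 1.785 day = 1.785 * 86400 = 154224 s. Sum: 5385.6 + 154224 = 159609.6 s. 1 hour = 3600 s, so 159609.6 s = 159609.6 / 3600 = 44.336 hour ≈ 44.34 hour (4 s.f.). Final answer: 44.34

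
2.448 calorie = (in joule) 10.24. Check: 1 calorie = 4.184 J, so 2.448 calorie = 2.448 * 4.184 = 10.242432 J. 10.242432 J = 10.242432 joule ≈ 10.24 joule (4 s.f.).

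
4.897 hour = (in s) 1 hour = 3600 s, so 4.897 hour = 4.897 * 3600 = 17629.2 s. Result: 17629.2 s ≈ 1.763e+04 s (4 s.f.). Final answer: 1.763e+04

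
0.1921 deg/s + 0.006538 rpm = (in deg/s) 1 deg/s = 0.017453293 rad/s, so 0.1921 deg/s = 0.1921 * 0.017453293 = 0.0033527775 rad/s. 1 rpm = 0.10471976 rad/s, so 0.006538 rpm = 0.006538 * 0.10471976 = 0.00068465776 rad/s. Sum: 0.0033527775 + 0.00068465776 = 0.0040374353 rad/s. 1 deg/s = 0.017453293 rad/s, so 0.0040374353 rad/s = 0.0040374353 / 0.017453293 = 0.231328 deg/s ≈ 0.2313 deg/s (4 s.f.). Final answer: 0.2313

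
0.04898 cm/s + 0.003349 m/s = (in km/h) 1 cm/s = 0.01 m/s, so 0.04898 cm/s = 0.04898 * 0.01 = 0.0004898 m/s. 0.003349 m/s is already in m/s. Sum: 0.0004898 + 0.003349 = 0.0038388 m/s. 1 km/h = 0.27777778 m/s, so 0.0038388 m/s = 0.0038388 / 0.27777778 = 0.01381968 km/h ≈ 0.01382 km/h (4 s.f.). Final answer: 0.01382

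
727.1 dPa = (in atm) 0.0007176. Check: 1 dPa = 0.1 Pa, so 727.1 dPa = 727.1 * 0.1 = 72.71 Pa. 1 atm = 101325 Pa, so 72.71 Pa = 72.71 / 101325 = 0.00071759191 atm ≈ 0.0007176 atm (4 s.f.).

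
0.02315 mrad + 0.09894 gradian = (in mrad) 1.577. Check: 1 mrad = 0.001 rad, so 0.02315 mrad = 0.02315 * 0.001 = 2.315e-05 rad. 1 gradian = 0.015707963 rad, so 0.09894 gradian = 0.09894 * 0.015707963 = 0.0015541459 rad. Sum: 2.315e-05 + 0.0015541459 = 0.0015772959 rad. 1 mrad = 0.001 rad, so 0.0015772959 rad = 0.0015772959 / 0.001 = 1.5772959 mrad ≈ 1.577 mrad (4 s.f.).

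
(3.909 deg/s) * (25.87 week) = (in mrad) 1.067e+09. Check: 1 deg/s = 0.017453293 rad/s, so 3.909 deg/s = 3.909 * 0.017453293 = 0.06822492 rad/s. 1 week = 604800 s, so 25.87 week = 25.87 * 604800 = 15646176 s. Combine: 0.06822492 rad/s * 15646176 s = 1067459.1 rad. 1 mrad = 0.001 rad, so 1067459.1 rad = 1067459.1 / 0.001 = 1.0674591e+09 mrad ≈ 1.067e+09 mrad (4 s.f.).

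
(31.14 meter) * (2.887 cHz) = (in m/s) 31.14 meter = 31.14 m. 1 cHz = 0.01 Hz, so 2.887 cHz = 2.887 * 0.01 = 0.02887 Hz. Combine: 31.14 m * 0.02887 Hz = 0.8990118 m/s. Result: 0.8990118 m/s ≈ 0.899 m/s (4 s.f.). Final answer: 0.899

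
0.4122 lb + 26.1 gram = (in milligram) 1 lb = 0.45359237 kg, so 0.4122 lb = 0.4122 * 0.45359237 = 0.18697077 kg. 1 gram = 0.001 kg, so 26.1 gram = 26.1 * 0.001 = 0.0261 kg. Sum: 0.18697077 + 0.0261 = 0.21307077 kg. 1 milligram = 1e-06 kg, so 0.21307077 kg = 0.21307077 / 1e-06 = 213070.77 milligram ≈ 2.131e+05 milligram (4 s.f.). Final answer: 2.131e+05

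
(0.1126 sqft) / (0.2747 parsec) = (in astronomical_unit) 1 sqft = 0.09290304 m^2, so 0.1126 sqft = 0.1126 * 0.09290304 = 0.010460882 m^2. 1 parsec = 3.0856776e+16 m, so 0.2747 parsec = 0.2747 * 3.0856776e+16 = 8.4763563e+15 m. Combine: 0.010460882 m^2 / 8.4763563e+15 m = 1.2341249e-18 m. 1 astronomical_unit = 1.4959787e+11 m, so 1.2341249e-18 m = 1.2341249e-18 / 1.4959787e+11 = 8.2496153e-30 astronomical_unit ≈ 8.25e-30 astronomical_unit (4 s.f.). Final answer: 8.25e-30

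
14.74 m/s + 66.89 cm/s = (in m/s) 15.41. Check: 14.74 m/s is already in m/s. 1 cm/s = 0.01 m/s, so 66.89 cm/s = 66.89 * 0.01 = 0.6689 m/s. Sum: 14.74 + 0.6689 = 15.4089 m/s. Result: 15.4089 m/s ≈ 15.41 m/s (4 s.f.).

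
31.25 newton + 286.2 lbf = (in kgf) 31.25 newton = 31.25 N. 1 lbf = 4.4482216 N, so 286.2 lbf = 286.2 * 4.4482216 = 1273.081 N. Sum: 31.25 + 1273.081 = 1304.331 N. 1 kgf = 9.80665 N, so 1304.331 N = 1304.331 / 9.80665 = 133.00475 kgf ≈ 133 kgf (4 s.f.). Final answer: 133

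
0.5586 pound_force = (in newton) 2.485. Check: 1 pound_force = 4.4482216 N, so 0.5586 pound_force = 0.5586 * 4.4482216 = 2.4847766 N. 2.4847766 N = 2.4847766 newton ≈ 2.485 newton (4 s.f.).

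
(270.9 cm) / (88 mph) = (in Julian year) 1 cm = 0.01 m, so 270.9 cm = 270.9 * 0.01 = 2.709 m. 1 mph = 0.44704 m/s, so 88 mph = 88 * 0.44704 = 39.33952 m/s. Combine: 2.709 m / 39.33952 m/s = 0.06886205 s. 1 Julian year = 31557600 s, so 0.06886205 s = 0.06886205 / 31557600 = 2.1821067e-09 Julian year ≈ 2.182e-09 Julian year (4 s.f.). Final answer: 2.182e-09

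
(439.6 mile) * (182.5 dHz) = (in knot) 1 mile = 1609.344 m, so 439.6 mile = 439.6 * 1609.344 = 707467.62 m. 1 dHz = 0.1 Hz, so 182.5 dHz = 182.5 * 0.1 = 18.25 Hz. Combine: 707467.62 m * 18.25 Hz = 12911284 m/s. 1 knot = 0.51444444 m/s, so 12911284 m/s = 12911284 / 0.51444444 = 25097529 knot ≈ 2.51e+07 knot (4 s.f.). Final answer: 2.51e+07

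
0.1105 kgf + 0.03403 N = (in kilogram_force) 1 kgf = 9.80665 N, so 0.1105 kgf = 0.1105 * 9.80665 = 1.0836348 N. 0.03403 N is already in N. Sum: 1.0836348 + 0.03403 = 1.1176648 N. 1 kilogram_force = 9.80665 N, so 1.1176648 N = 1.1176648 / 9.80665 = 0.11397009 kilogram_force ≈ 0.114 kilogram_force (4 s.f.). Final answer: 0.114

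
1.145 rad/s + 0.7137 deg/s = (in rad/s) 1.145 rad/s is already in rad/s. 1 deg/s = 0.017453293 rad/s, so 0.7137 deg/s = 0.7137 * 0.017453293 = 0.012456415 rad/s. Sum: 1.145 + 0.012456415 = 1.1574564 rad/s. Result: 1.1574564 rad/s ≈ 1.157 rad/s (4 s.f.). Final answer: 1.157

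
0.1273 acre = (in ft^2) 1 acre = 4046.8564 m^2, so 0.1273 acre = 0.1273 * 4046.8564 = 515.16482 m^2. 1 ft^2 = 0.09290304 m^2, so 515.16482 m^2 = 515.16482 / 0.09290304 = 5545.188 ft^2 ≈ 5545 ft^2 (4 s.f.). Final answer: 5545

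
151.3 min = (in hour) 1 min = 60 s, so 151.3 min = 151.3 * 60 = 9078 s. 1 hour = 3600 s, so 9078 s = 9078 / 3600 = 2.5216667 hour ≈ 2.522 hour (4 s.f.). Final answer: 2.522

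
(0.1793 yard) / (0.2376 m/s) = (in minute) 0.0115. Check: 1 yard = 0.9144 m, so 0.1793 yard = 0.1793 * 0.9144 = 0.16395192 m. 0.2376 m/s is already in m/s. Combine: 0.16395192 m / 0.2376 m/s = 0.69003333 s. 1 minute = 60 s, so 0.69003333 s = 0.69003333 / 60 = 0.011500556 minute ≈ 0.0115 minute (4 s.f.).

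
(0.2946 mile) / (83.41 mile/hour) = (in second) 1 mile = 1609.344 m, so 0.2946 mile = 0.2946 * 1609.344 = 474.11274 m. 1 mile/hour = 0.44704 m/s, so 83.41 mile/hour = 83.41 * 0.44704 = 37.287606 m/s. Combine: 474.11274 m / 37.287606 m/s = 12.715022 s. 12.715022 s = 12.715022 second ≈ 12.72 second (4 s.f.). Final answer: 12.72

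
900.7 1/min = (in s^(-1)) 1 1/min = 0.016666667 Hz, so 900.7 1/min = 900.7 * 0.016666667 = 15.011667 Hz. 15.011667 Hz = 15.011667 s^(-1) ≈ 15.01 s^(-1) (4 s.f.). Final answer: 15.01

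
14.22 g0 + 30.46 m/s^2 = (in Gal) 1.699e+04. Check: 1 g0 = 9.80665 m/s^2, so 14.22 g0 = 14.22 * 9.80665 = 139.45056 m/s^2. 30.46 m/s^2 is already in m/s^2. Sum: 139.45056 + 30.46 = 169.91056 m/s^2. 1 Gal = 0.01 m/s^2, so 169.91056 m/s^2 = 169.91056 / 0.01 = 16991.056 Gal ≈ 1.699e+04 Gal (4 s.f.).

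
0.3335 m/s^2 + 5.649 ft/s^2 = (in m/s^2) 0.3335 m/s^2 is already in m/s^2. 1 ft/s^2 = 0.3048 m/s^2, so 5.649 ft/s^2 = 5.649 * 0.3048 = 1.7218152 m/s^2. Sum: 0.3335 + 1.7218152 = 2.0553152 m/s^2. Result: 2.0553152 m/s^2 ≈ 2.055 m/s^2 (4 s.f.). Final answer: 2.055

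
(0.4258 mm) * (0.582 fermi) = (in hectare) 1 mm = 0.001 m, so 0.4258 mm = 0.4258 * 0.001 = 0.0004258 m. 1 fermi = 1e-15 m, so 0.582 fermi = 0.582 * 1e-15 = 5.82e-16 m. Combine: 0.0004258 m * 5.82e-16 m = 2.478156e-19 m^2. 1 hectare = 10000 m^2, so 2.478156e-19 m^2 = 2.478156e-19 / 10000 = 2.478156e-23 hectare ≈ 2.478e-23 hectare (4 s.f.). Final answer: 2.478e-23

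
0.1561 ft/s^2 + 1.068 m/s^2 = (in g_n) 0.1138. Check: 1 ft/s^2 = 0.3048 m/s^2, so 0.1561 ft/s^2 = 0.1561 * 0.3048 = 0.04757928 m/s^2. 1.068 m/s^2 is already in m/s^2. Sum: 0.04757928 + 1.068 = 1.1155793 m/s^2. 1 g_n = 9.80665 m/s^2, so 1.1155793 m/s^2 = 1.1155793 / 9.80665 = 0.11375743 g_n ≈ 0.1138 g_n (4 s.f.).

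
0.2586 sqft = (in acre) 1 sqft = 0.09290304 m^2, so 0.2586 sqft = 0.2586 * 0.09290304 = 0.024024726 m^2. 1 acre = 4046.8564 m^2, so 0.024024726 m^2 = 0.024024726 / 4046.8564 = 5.9366391e-06 acre ≈ 5.937e-06 acre (4 s.f.). Final answer: 5.937e-06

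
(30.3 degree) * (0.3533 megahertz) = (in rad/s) 1 degree = 0.017453293 rad, so 30.3 degree = 30.3 * 0.017453293 = 0.52883476 rad. 1 megahertz = 1000000 Hz, so 0.3533 megahertz = 0.3533 * 1000000 = 353300 Hz. Combine: 0.52883476 rad * 353300 Hz = 186837.32 rad/s. Result: 186837.32 rad/s ≈ 1.868e+05 rad/s (4 s.f.). Final answer: 1.868e+05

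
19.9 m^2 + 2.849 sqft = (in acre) 0.004983. Check: 19.9 m^2 is already in m^2. 1 sqft = 0.09290304 m^2, so 2.849 sqft = 2.849 * 0.09290304 = 0.26468076 m^2. Sum: 19.9 + 0.26468076 = 20.164681 m^2. 1 acre = 4046.8564 m^2, so 20.164681 m^2 = 20.164681 / 4046.8564 = 0.0049828011 acre ≈ 0.004983 acre (4 s.f.).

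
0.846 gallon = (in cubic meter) 0.003202. Check: 1 gallon = 0.0037854118 m^3, so 0.846 gallon = 0.846 * 0.0037854118 = 0.0032024584 m^3. 0.0032024584 m^3 = 0.0032024584 cubic meter ≈ 0.003202 cubic meter (4 s.f.).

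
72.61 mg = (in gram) 0.07261. Check: 1 mg = 1e-06 kg, so 72.61 mg = 72.61 * 1e-06 = 7.261e-05 kg. 1 gram = 0.001 kg, so 7.261e-05 kg = 7.261e-05 / 0.001 = 0.07261 gram.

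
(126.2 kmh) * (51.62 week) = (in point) 3.102e+12. Check: 1 kmh = 0.27777778 m/s, so 126.2 kmh = 126.2 * 0.27777778 = 35.055556 m/s. 1 week = 604800 s, so 51.62 week = 51.62 * 604800 = 31219776 s. Combine: 35.055556 m/s * 31219776 s = 1.0944266e+09 m. 1 point = 0.00035277778 m, so 1.0944266e+09 m = 1.0944266e+09 / 0.00035277778 = 3.1023116e+12 point ≈ 3.102e+12 point (4 s.f.).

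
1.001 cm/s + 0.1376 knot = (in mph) 0.1807. Check: 1 cm/s = 0.01 m/s, so 1.001 cm/s = 1.001 * 0.01 = 0.01001 m/s. 1 knot = 0.51444444 m/s, so 0.1376 knot = 0.1376 * 0.51444444 = 0.070787556 m/s. Sum: 0.01001 + 0.070787556 = 0.080797556 m/s. 1 mph = 0.44704 m/s, so 0.080797556 m/s = 0.080797556 / 0.44704 = 0.18073898 mph ≈ 0.1807 mph (4 s.f.).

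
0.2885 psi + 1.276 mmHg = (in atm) 1 psi = 6894.7573 Pa, so 0.2885 psi = 0.2885 * 6894.7573 = 1989.1375 Pa. 1 mmHg = 133.32237 Pa, so 1.276 mmHg = 1.276 * 133.32237 = 170.11934 Pa. Sum: 1989.1375 + 170.11934 = 2159.2568 Pa. 1 atm = 101325 Pa, so 2159.2568 Pa = 2159.2568 / 101325 = 0.021310208 atm ≈ 0.02131 atm (4 s.f.). Final answer: 0.02131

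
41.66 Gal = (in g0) 0.04248. Check: 1 Gal = 0.01 m/s^2, so 41.66 Gal = 41.66 * 0.01 = 0.4166 m/s^2. 1 g0 = 9.80665 m/s^2, so 0.4166 m/s^2 = 0.4166 / 9.80665 = 0.042481377 g0 ≈ 0.04248 g0 (4 s.f.).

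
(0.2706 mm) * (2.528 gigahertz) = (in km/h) 1 mm = 0.001 m, so 0.2706 mm = 0.2706 * 0.001 = 0.0002706 m. 1 gigahertz = 1e+09 Hz, so 2.528 gigahertz = 2.528 * 1e+09 = 2.528e+09 Hz. Combine: 0.0002706 m * 2.528e+09 Hz = 684076.8 m/s. 1 km/h = 0.27777778 m/s, so 684076.8 m/s = 684076.8 / 0.27777778 = 2462676.5 km/h ≈ 2.463e+06 km/h (4 s.f.). Final answer: 2.463e+06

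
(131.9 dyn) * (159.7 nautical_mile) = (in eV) 2.435e+21. Check: 1 dyn = 1e-05 N, so 131.9 dyn = 131.9 * 1e-05 = 0.001319 N. 1 nautical_mile = 1852 m, so 159.7 nautical_mile = 159.7 * 1852 = 295764.4 m. Combine: 0.001319 N * 295764.4 m = 390.11324 J. 1 eV = 1.6021766e-19 J, so 390.11324 J = 390.11324 / 1.6021766e-19 = 2.4348953e+21 eV ≈ 2.435e+21 eV (4 s.f.).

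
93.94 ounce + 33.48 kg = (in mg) 1 ounce = 0.028349523 kg, so 93.94 ounce = 93.94 * 0.028349523 = 2.6631542 kg. 33.48 kg is already in kg. Sum: 2.6631542 + 33.48 = 36.143154 kg. 1 mg = 1e-06 kg, so 36.143154 kg = 36.143154 / 1e-06 = 36143154 mg ≈ 3.614e+07 mg (4 s.f.). Final answer: 3.614e+07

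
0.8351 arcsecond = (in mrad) 0.004049. Check: 1 arcsecond = 4.8481368e-06 rad, so 0.8351 arcsecond = 0.8351 * 4.8481368e-06 = 4.0486791e-06 rad. 1 mrad = 0.001 rad, so 4.0486791e-06 rad = 4.0486791e-06 / 0.001 = 0.0040486791 mrad ≈ 0.004049 mrad (4 s.f.).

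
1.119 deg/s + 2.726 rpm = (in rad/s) 0.305. Check: 1 deg/s = 0.017453293 rad/s, so 1.119 deg/s = 1.119 * 0.017453293 = 0.019530234 rad/s. 1 rpm = 0.10471976 rad/s, so 2.726 rpm = 2.726 * 0.10471976 = 0.28546605 rad/s. Sum: 0.019530234 + 0.28546605 = 0.30499629 rad/s. Result: 0.30499629 rad/s ≈ 0.305 rad/s (4 s.f.).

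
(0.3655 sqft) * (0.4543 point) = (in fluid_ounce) 1 sqft = 0.09290304 m^2, so 0.3655 sqft = 0.3655 * 0.09290304 = 0.033956061 m^2. 1 point = 0.00035277778 m, so 0.4543 point = 0.4543 * 0.00035277778 = 0.00016026694 m. Combine: 0.033956061 m^2 * 0.00016026694 m = 5.4420342e-06 m^3. 1 fluid_ounce = 2.957353e-05 m^3, so 5.4420342e-06 m^3 = 5.4420342e-06 / 2.957353e-05 = 0.18401707 fluid_ounce ≈ 0.184 fluid_ounce (4 s.f.). Final answer: 0.184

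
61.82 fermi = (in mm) 1 fermi = 1e-15 m, so 61.82 fermi = 61.82 * 1e-15 = 6.182e-14 m. 1 mm = 0.001 m, so 6.182e-14 m = 6.182e-14 / 0.001 = 6.182e-11 mm. Final answer: 6.182e-11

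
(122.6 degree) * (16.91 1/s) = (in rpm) 1 degree = 0.017453293 rad, so 122.6 degree = 122.6 * 0.017453293 = 2.1397737 rad. 16.91 1/s = 16.91 Hz. Combine: 2.1397737 rad * 16.91 Hz = 36.183573 rad/s. 1 rpm = 0.10471976 rad/s, so 36.183573 rad/s = 36.183573 / 0.10471976 = 345.52767 rpm ≈ 345.5 rpm (4 s.f.). Final answer: 345.5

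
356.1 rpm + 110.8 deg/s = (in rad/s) 1 rpm = 0.10471976 rad/s, so 356.1 rpm = 356.1 * 0.10471976 = 37.290705 rad/s. 1 deg/s = 0.017453293 rad/s, so 110.8 deg/s = 110.8 * 0.017453293 = 1.9338248 rad/s. Sum: 37.290705 + 1.9338248 = 39.22453 rad/s. Result: 39.22453 rad/s ≈ 39.22 rad/s (4 s.f.). Final answer: 39.22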